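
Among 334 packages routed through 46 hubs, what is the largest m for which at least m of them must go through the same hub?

The 334 packages fall into 46 hubs.
If each of the 46 hubs held at most 7, the total would be at most 46 × 7 = 322 < 334, a contradiction.
So at least one holds ⌈334/46⌉ = 8.

8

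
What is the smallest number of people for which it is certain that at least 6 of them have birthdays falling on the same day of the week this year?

36

There are 7 days of the week acting as pigeonholes.
With 7 × 5 = 35 people we could place exactly 5 in each, with no class reaching 6.
One more forces some class to hold 6, so 35 + 1 = 36.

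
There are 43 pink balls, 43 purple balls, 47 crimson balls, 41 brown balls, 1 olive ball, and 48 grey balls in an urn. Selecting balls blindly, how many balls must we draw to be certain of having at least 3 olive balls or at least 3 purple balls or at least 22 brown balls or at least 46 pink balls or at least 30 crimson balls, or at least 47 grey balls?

The worst case stops just short of every target: all 43 pink, 2 purple, 29 crimson, 21 brown, all 1 olive, 46 grey — 43 + 2 + 29 + 21 + 1 + 46 = 142 balls.
One more ball must push some color to its target, so 142 + 1 = 143.

143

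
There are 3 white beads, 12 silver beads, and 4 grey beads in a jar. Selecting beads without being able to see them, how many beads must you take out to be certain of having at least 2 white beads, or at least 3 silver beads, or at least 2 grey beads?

5

Each of the 3 colors has its own threshold; avoid all of them simultaneously.
The worst case stops just short of every target: 1 white, 2 silver, 1 grey — 1 + 2 + 1 = 4 beads.
One more bead must push some color to its target, so 4 + 1 = 5.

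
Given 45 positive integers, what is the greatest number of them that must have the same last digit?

5

The 45 positive integers fall into 10 possible last digits.
If each of the 10 possible last digits held at most 4, the total would be at most 10 × 4 = 40 < 45, a contradiction.
So at least one holds ⌈45/10⌉ = 5.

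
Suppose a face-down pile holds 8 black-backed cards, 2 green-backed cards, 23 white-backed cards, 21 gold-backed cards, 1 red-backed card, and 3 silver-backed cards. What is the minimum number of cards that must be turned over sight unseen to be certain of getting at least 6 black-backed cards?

56

To avoid black-backed cards as long as possible, exhaust the other 5 back colors first.
The worst case draws every non-black-backed card first: 2 + 23 + 21 + 1 + 3 = 50.
The next 6 draws are then forced to be black-backed, giving 50 + 6 = 56.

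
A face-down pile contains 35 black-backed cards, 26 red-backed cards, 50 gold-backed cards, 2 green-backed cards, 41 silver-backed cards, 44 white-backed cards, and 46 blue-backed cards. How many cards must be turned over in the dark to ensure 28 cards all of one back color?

164

In the worst case we take at most 27 of each back color, but all 26 red-backed and all 2 green-backed (fewer than 27), giving 27 + 26 + 27 + 2 + 27 + 27 + 27 = 163.
One more card then forces some back color to 28, so 163 + 1 = 164.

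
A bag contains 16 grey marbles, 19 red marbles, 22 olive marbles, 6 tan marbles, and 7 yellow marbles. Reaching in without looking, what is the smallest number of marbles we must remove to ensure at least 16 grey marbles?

70

To avoid grey marbles as long as possible, exhaust the other 4 colors first.
The worst case draws every non-grey marble first: 19 + 22 + 6 + 7 = 54.
The next 16 draws are then forced to be grey, giving 54 + 16 = 70.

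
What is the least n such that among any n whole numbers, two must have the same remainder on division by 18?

Two integers differ by a multiple of 18 exactly when they share a remainder mod 18.
There are 18 residue classes mod 18, so 18 integers can all lie in distinct classes.
One more integer must repeat a residue, giving a difference divisible by 18. So n = 18 + 1 = 19.

19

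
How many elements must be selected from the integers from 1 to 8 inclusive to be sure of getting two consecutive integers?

5

Partition {1, …, 8} into 4 pairs: {1,2}, {3,4}, …, {7,8}.
Choosing 4 integers — say the 4 even numbers 2, 4, …, 8 — takes one from each pair and avoids the property.
Choosing 5 forces two into the same pair by pigeonhole, and those are consecutive. So 5.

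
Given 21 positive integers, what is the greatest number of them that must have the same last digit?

There are 10 possible last digits, which serve as the pigeonholes.
If each of the 10 possible last digits held at most 2, the total would be at most 10 × 2 = 20 < 21, a contradiction.
So at least one holds ⌈21/10⌉ = 3.

3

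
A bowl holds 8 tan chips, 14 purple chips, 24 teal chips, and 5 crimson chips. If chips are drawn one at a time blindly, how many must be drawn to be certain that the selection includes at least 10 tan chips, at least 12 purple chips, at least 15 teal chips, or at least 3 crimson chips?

36

The worst case stops just short of every target: all 8 tan, 11 purple, 14 teal, 2 crimson — 8 + 11 + 14 + 2 = 35 chips.
One more chip must push some color to its target, so 35 + 1 = 36.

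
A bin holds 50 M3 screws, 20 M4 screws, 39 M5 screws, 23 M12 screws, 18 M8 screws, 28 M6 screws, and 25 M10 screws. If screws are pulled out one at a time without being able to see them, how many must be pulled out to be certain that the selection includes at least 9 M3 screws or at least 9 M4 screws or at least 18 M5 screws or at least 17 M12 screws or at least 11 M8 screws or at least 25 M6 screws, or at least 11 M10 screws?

The worst case stops just short of every target: 8 M3, 8 M4, 17 M5, 16 M12, 10 M8, 24 M6, 10 M10 — 8 + 8 + 17 + 16 + 10 + 24 + 10 = 93 screws.
One more screw must push some size to its target, so 93 + 1 = 94.

94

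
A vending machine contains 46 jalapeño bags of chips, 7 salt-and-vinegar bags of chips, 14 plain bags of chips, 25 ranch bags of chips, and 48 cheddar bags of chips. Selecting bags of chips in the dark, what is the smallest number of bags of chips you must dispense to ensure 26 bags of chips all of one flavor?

97

In the worst case we take at most 25 of each flavor, but all 7 salt-and-vinegar and all 14 plain (fewer than 25), giving 25 + 7 + 14 + 25 + 25 = 96.
One more bag of chips then forces some flavor to 26, so 96 + 1 = 97.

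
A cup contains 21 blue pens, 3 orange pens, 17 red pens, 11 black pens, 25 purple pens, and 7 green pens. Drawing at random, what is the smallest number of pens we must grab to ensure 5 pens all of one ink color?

In the worst case we take at most 4 of each ink color, but all 3 orange (fewer than 4), giving 4 + 3 + 4 + 4 + 4 + 4 = 23.
One more pen then forces some ink color to 5, so 23 + 1 = 24.

24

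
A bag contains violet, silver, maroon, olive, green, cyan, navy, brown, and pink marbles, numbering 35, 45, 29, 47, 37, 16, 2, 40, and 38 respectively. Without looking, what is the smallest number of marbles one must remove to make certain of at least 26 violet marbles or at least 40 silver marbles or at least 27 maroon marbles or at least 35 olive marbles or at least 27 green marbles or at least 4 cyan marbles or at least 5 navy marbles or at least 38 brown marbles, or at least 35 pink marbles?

The worst case stops just short of every target: 25 violet, 39 silver, 26 maroon, 34 olive, 26 green, 3 cyan, all 2 navy, 37 brown, 34 pink — 25 + 39 + 26 + 34 + 26 + 3 + 2 + 37 + 34 = 226 marbles.
One more marble must push some color to its target, so 226 + 1 = 227.

227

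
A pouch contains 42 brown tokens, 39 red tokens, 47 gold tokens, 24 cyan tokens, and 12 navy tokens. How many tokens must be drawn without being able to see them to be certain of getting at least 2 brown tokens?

The worst case draws every non-brown token first: 39 + 47 + 24 + 12 = 122.
The next 2 draws are then forced to be brown, giving 122 + 2 = 124.

124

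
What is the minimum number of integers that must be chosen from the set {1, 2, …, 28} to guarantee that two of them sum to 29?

15

Partition {1, …, 28} into 14 pairs: {1,28}, {2,27}, …, {14,15}.
Choosing 14 integers — say the integers 1 through 14 — takes one from each pair and avoids the property.
Choosing 15 forces two into the same pair by pigeonhole, and those sum to 29. So 15.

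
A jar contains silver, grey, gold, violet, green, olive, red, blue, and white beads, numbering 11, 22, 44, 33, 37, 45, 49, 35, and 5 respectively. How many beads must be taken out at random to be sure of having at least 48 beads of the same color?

280

Treat the 9 colors as pigeonholes.
In the worst case we take at most 47 of each color, but all 11 silver, all 22 grey, all 44 gold, all 33 violet, all 37 green, all 45 olive, all 35 blue, and all 5 white (fewer than 47), giving 11 + 22 + 44 + 33 + 37 + 45 + 47 + 35 + 5 = 279.
One more bead then forces some color to 48, so 279 + 1 = 280.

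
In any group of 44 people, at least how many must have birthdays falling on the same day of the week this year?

7

The 44 people fall into 7 days of the week.
If each of the 7 days of the week held at most 6, the total would be at most 7 × 6 = 42 < 44, a contradiction.
So at least one holds ⌈44/7⌉ = 7.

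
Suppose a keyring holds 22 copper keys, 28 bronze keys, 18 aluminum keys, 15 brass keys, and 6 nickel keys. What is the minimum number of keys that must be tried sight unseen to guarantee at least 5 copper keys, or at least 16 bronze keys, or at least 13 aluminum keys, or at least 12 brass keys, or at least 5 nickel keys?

47

Each of the 5 types has its own threshold; avoid all of them simultaneously.
The worst case stops just short of every target: 4 copper, 15 bronze, 12 aluminum, 11 brass, 4 nickel — 4 + 15 + 12 + 11 + 4 = 46 keys.
One more key must push some type to its target, so 46 + 1 = 47.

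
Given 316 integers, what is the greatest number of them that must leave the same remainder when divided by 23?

The 316 integers fall into 23 residue classes modulo 23.
If each of the 23 residue classes modulo 23 held at most 13, the total would be at most 23 × 13 = 299 < 316, a contradiction.
So at least one holds ⌈316/23⌉ = 14.

14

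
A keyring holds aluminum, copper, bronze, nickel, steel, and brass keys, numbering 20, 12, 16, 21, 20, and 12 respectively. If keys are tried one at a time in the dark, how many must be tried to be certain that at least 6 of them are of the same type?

31

The worst case takes 5 keys of each type without reaching 6 of any: 6 × 5 = 30.
The next key must bring some type to 6, so 30 + 1 = 31.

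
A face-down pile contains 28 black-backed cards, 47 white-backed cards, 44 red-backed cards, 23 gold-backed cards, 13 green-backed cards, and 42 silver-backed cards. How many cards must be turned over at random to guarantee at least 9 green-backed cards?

The worst case draws every non-green-backed card first: 28 + 47 + 44 + 23 + 42 = 184.
The next 9 draws are then forced to be green-backed, giving 184 + 9 = 193.

193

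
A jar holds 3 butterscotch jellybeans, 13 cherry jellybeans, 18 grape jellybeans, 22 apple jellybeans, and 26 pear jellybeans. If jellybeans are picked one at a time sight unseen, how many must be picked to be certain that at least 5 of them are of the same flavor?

20

Treat the 5 flavors as pigeonholes.
In the worst case we take at most 4 of each flavor, but all 3 butterscotch (fewer than 4), giving 3 + 4 + 4 + 4 + 4 = 19.
One more jellybean then forces some flavor to 5, so 19 + 1 = 20.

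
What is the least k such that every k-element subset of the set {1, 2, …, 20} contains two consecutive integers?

Partition {1, …, 20} into 10 pairs: {1,2}, {3,4}, …, {19,20}.
Choosing 10 integers — say the 10 even numbers 2, 4, …, 20 — takes one from each pair and avoids the property.
Choosing 11 forces two into the same pair by pigeonhole, and those are consecutive. So 11.

11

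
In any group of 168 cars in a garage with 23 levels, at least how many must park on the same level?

8

The 168 cars fall into 23 levels.
If each of the 23 levels held at most 7, the total would be at most 23 × 7 = 161 < 168, a contradiction.
So at least one holds ⌈168/23⌉ = 8.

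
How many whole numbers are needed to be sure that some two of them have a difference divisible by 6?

7

Two integers differ by a multiple of 6 exactly when they share a remainder mod 6.
There are 6 residue classes mod 6, so 6 integers can all lie in distinct classes.
One more integer must repeat a residue, giving a difference divisible by 6. So n = 6 + 1 = 7.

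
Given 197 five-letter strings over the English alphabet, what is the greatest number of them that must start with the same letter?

8

The 197 five-letter strings over the English alphabet fall into 26 possible first letters.
If each of the 26 possible first letters held at most 7, the total would be at most 26 × 7 = 182 < 197, a contradiction.
So at least one holds ⌈197/26⌉ = 8.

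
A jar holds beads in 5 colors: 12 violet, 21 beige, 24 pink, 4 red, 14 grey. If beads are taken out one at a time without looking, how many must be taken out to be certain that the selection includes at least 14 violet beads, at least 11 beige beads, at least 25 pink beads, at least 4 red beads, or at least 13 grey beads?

Each of the 5 colors has its own threshold; avoid all of them simultaneously.
The worst case stops just short of every target: all 12 violet, 10 beige, 24 pink, 3 red, 12 grey — 12 + 10 + 24 + 3 + 12 = 61 beads.
One more bead must push some color to its target, so 61 + 1 = 62.

62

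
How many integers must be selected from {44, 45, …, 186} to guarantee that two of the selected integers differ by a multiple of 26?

27

Group the integers by remainder mod 26; there are 26 residue classes, each nonempty in this range.
Choosing one from each class (26 integers) avoids any shared remainder.
One more choice must repeat a class, so two differ by a multiple of 26. Hence 26 + 1 = 27.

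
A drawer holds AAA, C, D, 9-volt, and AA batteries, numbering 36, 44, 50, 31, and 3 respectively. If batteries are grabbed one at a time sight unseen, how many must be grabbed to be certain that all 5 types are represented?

162

The hardest type to obtain is AA: we could draw every other battery first — 164 − 3 = 161 batteries — without a single AA one.
The next draw must be AA, so 161 + 1 = 162.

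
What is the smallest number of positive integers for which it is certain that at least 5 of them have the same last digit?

41

There are 10 possible last digits acting as pigeonholes.
With 10 × 4 = 40 positive integers we could place exactly 4 in each, with no class reaching 5.
One more forces some class to hold 5, so 40 + 1 = 41.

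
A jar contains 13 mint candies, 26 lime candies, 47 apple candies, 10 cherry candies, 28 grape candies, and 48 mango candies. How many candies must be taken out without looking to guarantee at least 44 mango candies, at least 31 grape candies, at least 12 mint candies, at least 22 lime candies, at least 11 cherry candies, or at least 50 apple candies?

Each of the 6 flavors has its own threshold; avoid all of them simultaneously.
The worst case stops just short of every target: 11 mint, 21 lime, all 47 apple, 10 cherry, all 28 grape, 43 mango — 11 + 21 + 47 + 10 + 28 + 43 = 160 candies.
One more candy must push some flavor to its target, so 160 + 1 = 161.

161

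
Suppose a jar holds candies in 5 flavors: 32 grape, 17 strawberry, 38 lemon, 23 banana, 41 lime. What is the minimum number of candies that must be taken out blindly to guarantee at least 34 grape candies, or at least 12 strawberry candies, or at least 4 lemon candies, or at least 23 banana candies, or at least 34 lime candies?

Each of the 5 flavors has its own threshold; avoid all of them simultaneously.
The worst case stops just short of every target: all 32 grape, 11 strawberry, 3 lemon, 22 banana, 33 lime — 32 + 11 + 3 + 22 + 33 = 101 candies.
One more candy must push some flavor to its target, so 101 + 1 = 102.

102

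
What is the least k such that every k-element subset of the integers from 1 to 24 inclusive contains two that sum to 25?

Partition {1, …, 24} into 12 pairs: {1,24}, {2,23}, …, {12,13}.
Choosing 12 integers — say the integers 1 through 12 — takes one from each pair and avoids the property.
Choosing 13 forces two into the same pair by pigeonhole, and those sum to 25. So 13.

13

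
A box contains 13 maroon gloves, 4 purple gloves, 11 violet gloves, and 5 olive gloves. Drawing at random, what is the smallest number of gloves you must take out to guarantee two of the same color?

5

Treat the 4 colors as pigeonholes.
The worst case takes 1 glove of each color without reaching 2 of any: 4 × 1 = 4.
The next glove must bring some color to 2, so 4 + 1 = 5.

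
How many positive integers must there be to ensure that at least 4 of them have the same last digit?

31

There are 10 possible last digits acting as pigeonholes.
With 10 × 3 = 30 positive integers we could place exactly 3 in each, with no class reaching 4.
One more forces some class to hold 4, so 30 + 1 = 31.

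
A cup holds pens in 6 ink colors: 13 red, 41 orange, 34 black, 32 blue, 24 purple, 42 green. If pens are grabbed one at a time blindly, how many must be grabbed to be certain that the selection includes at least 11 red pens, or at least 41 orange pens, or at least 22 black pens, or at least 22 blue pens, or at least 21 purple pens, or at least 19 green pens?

131

Each of the 6 ink colors has its own threshold; avoid all of them simultaneously.
The worst case stops just short of every target: 10 red, 40 orange, 21 black, 21 blue, 20 purple, 18 green — 10 + 40 + 21 + 21 + 20 + 18 = 130 pens.
One more pen must push some ink color to its target, so 130 + 1 = 131.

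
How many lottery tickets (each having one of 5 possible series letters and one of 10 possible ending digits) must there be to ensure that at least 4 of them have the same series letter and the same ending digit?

There are 5 × 10 = 50 (series letter, ending digit) combinations acting as pigeonholes.
With 50 × 3 = 150 lottery tickets we could place exactly 3 in each, with no (series letter, ending digit) pair reaching 4.
One more forces some (series letter, ending digit) pair to hold 4, so 150 + 1 = 151.

151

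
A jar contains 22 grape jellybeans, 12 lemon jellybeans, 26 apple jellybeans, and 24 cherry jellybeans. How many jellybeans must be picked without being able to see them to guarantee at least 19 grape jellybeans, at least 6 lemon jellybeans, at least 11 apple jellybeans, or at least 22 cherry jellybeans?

The worst case stops just short of every target: 18 grape, 5 lemon, 10 apple, 21 cherry — 18 + 5 + 10 + 21 = 54 jellybeans.
One more jellybean must push some flavor to its target, so 54 + 1 = 55.

55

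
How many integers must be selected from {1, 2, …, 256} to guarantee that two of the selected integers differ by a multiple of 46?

47

Use the pigeonhole principle on residue classes: group the integers by remainder mod 46; there are 46 residue classes, each nonempty in this range.
Choosing one from each class (46 integers) avoids any shared remainder.
One more choice must repeat a class, so two differ by a multiple of 46. Hence 46 + 1 = 47.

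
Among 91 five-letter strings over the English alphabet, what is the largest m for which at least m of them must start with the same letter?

4

There are 26 possible first letters, which serve as the pigeonholes.
If each of the 26 possible first letters held at most 3, the total would be at most 26 × 3 = 78 < 91, a contradiction.
So at least one holds ⌈91/26⌉ = 4.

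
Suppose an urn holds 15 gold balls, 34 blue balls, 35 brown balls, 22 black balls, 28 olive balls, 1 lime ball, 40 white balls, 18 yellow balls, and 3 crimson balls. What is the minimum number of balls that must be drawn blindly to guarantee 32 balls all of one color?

In the worst case we take at most 31 of each color, but all 15 gold, all 22 black, all 28 olive, all 1 lime, all 18 yellow, and all 3 crimson (fewer than 31), giving 15 + 31 + 31 + 22 + 28 + 1 + 31 + 18 + 3 = 180.
One more ball then forces some color to 32, so 180 + 1 = 181.

181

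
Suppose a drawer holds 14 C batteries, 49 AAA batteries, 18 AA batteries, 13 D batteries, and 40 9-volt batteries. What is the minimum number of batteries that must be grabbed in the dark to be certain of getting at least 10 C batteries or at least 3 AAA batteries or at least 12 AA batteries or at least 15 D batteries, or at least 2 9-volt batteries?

Each of the 5 types has its own threshold; avoid all of them simultaneously.
The worst case stops just short of every target: 9 C, 2 AAA, 11 AA, all 13 D, 1 9-volt — 9 + 2 + 11 + 13 + 1 = 36 batteries.
One more battery must push some type to its target, so 36 + 1 = 37.

37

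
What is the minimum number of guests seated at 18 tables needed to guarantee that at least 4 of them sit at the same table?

55

There are 18 tables acting as pigeonholes.
With 18 × 3 = 54 guests we could place exactly 3 in each, with no class reaching 4.
One more forces some class to hold 4, so 54 + 1 = 55.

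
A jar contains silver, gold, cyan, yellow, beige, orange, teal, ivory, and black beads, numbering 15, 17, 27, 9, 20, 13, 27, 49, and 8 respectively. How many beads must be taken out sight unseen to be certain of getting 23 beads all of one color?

Treat the 9 colors as pigeonholes.
In the worst case we take at most 22 of each color, but all 15 silver, all 17 gold, all 9 yellow, all 20 beige, all 13 orange, and all 8 black (fewer than 22), giving 15 + 17 + 22 + 9 + 20 + 13 + 22 + 22 + 8 = 148.
One more bead then forces some color to 23, so 148 + 1 = 149.

149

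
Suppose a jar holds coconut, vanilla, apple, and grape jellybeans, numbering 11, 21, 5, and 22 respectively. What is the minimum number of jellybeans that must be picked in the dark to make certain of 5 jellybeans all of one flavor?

The worst case takes 4 jellybeans of each flavor without reaching 5 of any: 4 × 4 = 16.
The next jellybean must bring some flavor to 5, so 16 + 1 = 17.

17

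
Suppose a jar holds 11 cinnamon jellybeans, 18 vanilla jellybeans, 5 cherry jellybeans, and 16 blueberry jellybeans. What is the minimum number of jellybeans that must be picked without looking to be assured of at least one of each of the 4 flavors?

The hardest flavor to obtain is cherry: we could draw every other jellybean first — 50 − 5 = 45 jellybeans — without a single cherry one.
The next draw must be cherry, so 45 + 1 = 46.

46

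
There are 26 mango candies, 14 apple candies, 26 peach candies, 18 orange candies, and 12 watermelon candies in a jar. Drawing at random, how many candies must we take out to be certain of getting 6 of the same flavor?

The worst case takes 5 candies of each flavor without reaching 6 of any: 5 × 5 = 25.
The next candy must bring some flavor to 6, so 25 + 1 = 26.

26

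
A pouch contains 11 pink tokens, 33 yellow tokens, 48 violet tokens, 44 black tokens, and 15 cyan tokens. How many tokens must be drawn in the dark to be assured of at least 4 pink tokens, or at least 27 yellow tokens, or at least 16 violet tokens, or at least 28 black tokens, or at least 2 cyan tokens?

The worst case stops just short of every target: 3 pink, 26 yellow, 15 violet, 27 black, 1 cyan — 3 + 26 + 15 + 27 + 1 = 72 tokens.
One more token must push some color to its target, so 72 + 1 = 73.

73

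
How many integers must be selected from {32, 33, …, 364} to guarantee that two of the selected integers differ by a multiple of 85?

Use the pigeonhole principle on residue classes: group the integers by remainder mod 85; there are 85 residue classes, each nonempty in this range.
Choosing one from each class (85 integers) avoids any shared remainder.
One more choice must repeat a class, so two differ by a multiple of 85. Hence 85 + 1 = 86.

86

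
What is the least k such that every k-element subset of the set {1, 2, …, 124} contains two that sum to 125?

63

Partition {1, …, 124} into 62 pairs: {1,124}, {2,123}, …, {62,63}.
Choosing 62 integers — say the integers 1 through 62 — takes one from each pair and avoids the property.
Choosing 63 forces two into the same pair by pigeonhole, and those sum to 125. So 63.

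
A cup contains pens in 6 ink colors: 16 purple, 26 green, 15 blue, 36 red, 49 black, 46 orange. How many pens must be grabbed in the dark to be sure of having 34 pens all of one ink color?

In the worst case we take at most 33 of each ink color, but all 16 purple, all 26 green, and all 15 blue (fewer than 33), giving 16 + 26 + 15 + 33 + 33 + 33 = 156.
One more pen then forces some ink color to 34, so 156 + 1 = 157.

157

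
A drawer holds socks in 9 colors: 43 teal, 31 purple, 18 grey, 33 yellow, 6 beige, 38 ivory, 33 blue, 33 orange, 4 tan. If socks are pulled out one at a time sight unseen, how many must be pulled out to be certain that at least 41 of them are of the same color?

237

In the worst case we take at most 40 of each color, but all 31 purple, all 18 grey, all 33 yellow, all 6 beige, all 38 ivory, all 33 blue, all 33 orange, and all 4 tan (fewer than 40), giving 40 + 31 + 18 + 33 + 6 + 38 + 33 + 33 + 4 = 236.
One more sock then forces some color to 41, so 236 + 1 = 237.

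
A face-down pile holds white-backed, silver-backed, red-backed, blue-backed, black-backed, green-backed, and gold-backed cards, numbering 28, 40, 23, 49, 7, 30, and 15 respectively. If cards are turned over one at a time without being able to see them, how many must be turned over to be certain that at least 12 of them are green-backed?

174

To avoid green-backed cards as long as possible, exhaust the other 6 back colors first.
The worst case draws every non-green-backed card first: 28 + 40 + 23 + 49 + 7 + 15 = 162.
The next 12 draws are then forced to be green-backed, giving 162 + 12 = 174.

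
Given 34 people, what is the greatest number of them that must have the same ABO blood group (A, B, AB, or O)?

There are 4 ABO blood groups, which serve as the pigeonholes.
If each of the 4 ABO blood groups held at most 8, the total would be at most 4 × 8 = 32 < 34, a contradiction.
So at least one holds ⌈34/4⌉ = 9.

9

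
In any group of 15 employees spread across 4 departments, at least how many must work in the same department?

If each of the 4 departments held at most 3, the total would be at most 4 × 3 = 12 < 15, a contradiction.
So at least one holds ⌈15/4⌉ = 4.

4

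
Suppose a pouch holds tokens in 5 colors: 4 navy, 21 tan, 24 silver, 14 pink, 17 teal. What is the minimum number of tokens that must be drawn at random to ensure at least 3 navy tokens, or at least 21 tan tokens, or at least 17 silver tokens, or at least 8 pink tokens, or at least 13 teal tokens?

Each of the 5 colors has its own threshold; avoid all of them simultaneously.
The worst case stops just short of every target: 2 navy, 20 tan, 16 silver, 7 pink, 12 teal — 2 + 20 + 16 + 7 + 12 = 57 tokens.
One more token must push some color to its target, so 57 + 1 = 58.

58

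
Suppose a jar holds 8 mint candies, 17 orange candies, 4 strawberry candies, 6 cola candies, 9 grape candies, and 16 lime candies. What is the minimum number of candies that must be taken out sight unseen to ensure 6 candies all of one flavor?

In the worst case we take at most 5 of each flavor, but all 4 strawberry (fewer than 5), giving 5 + 5 + 4 + 5 + 5 + 5 = 29.
One more candy then forces some flavor to 6, so 29 + 1 = 30.

30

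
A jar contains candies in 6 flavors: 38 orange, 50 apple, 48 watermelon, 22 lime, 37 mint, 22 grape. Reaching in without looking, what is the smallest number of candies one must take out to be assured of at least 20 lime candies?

The worst case draws every non-lime candy first: 38 + 50 + 48 + 37 + 22 = 195.
The next 20 draws are then forced to be lime, giving 195 + 20 = 215.

215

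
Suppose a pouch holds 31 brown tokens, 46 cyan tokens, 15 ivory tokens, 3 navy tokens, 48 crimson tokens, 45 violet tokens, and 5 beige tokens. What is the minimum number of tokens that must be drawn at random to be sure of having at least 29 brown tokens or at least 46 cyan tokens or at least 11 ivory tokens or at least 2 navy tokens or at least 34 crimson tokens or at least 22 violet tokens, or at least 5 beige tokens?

Each of the 7 colors has its own threshold; avoid all of them simultaneously.
The worst case stops just short of every target: 28 brown, 45 cyan, 10 ivory, 1 navy, 33 crimson, 21 violet, 4 beige — 28 + 45 + 10 + 1 + 33 + 21 + 4 = 142 tokens.
One more token must push some color to its target, so 142 + 1 = 143.

143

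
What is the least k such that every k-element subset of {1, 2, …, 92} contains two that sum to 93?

47

Partition {1, …, 92} into 46 pairs: {1,92}, {2,91}, …, {46,47}.
Choosing 46 integers — say the integers 1 through 46 — takes one from each pair and avoids the property.
Choosing 47 forces two into the same pair by pigeonhole, and those sum to 93. So 47.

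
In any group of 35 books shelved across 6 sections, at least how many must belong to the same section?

If each of the 6 sections held at most 5, the total would be at most 6 × 5 = 30 < 35, a contradiction.
So at least one holds ⌈35/6⌉ = 6.

6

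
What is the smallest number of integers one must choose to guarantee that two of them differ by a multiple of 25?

Two integers differ by a multiple of 25 exactly when they share a remainder mod 25.
There are 25 residue classes mod 25, so 25 integers can all lie in distinct classes.
One more integer must repeat a residue, giving a difference divisible by 25. So n = 25 + 1 = 26.

26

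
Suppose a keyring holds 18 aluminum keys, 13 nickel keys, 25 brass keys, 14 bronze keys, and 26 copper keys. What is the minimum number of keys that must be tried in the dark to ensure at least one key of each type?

84

The hardest type to obtain is nickel: we could draw every other key first — 96 − 13 = 83 keys — without a single nickel one.
The next draw must be nickel, so 83 + 1 = 84.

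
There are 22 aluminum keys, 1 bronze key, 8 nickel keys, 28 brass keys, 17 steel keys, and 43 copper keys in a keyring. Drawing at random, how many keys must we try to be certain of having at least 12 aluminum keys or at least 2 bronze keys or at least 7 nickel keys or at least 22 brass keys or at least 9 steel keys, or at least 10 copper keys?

The worst case stops just short of every target: 11 aluminum, 1 bronze, 6 nickel, 21 brass, 8 steel, 9 copper — 11 + 1 + 6 + 21 + 8 + 9 = 56 keys.
One more key must push some type to its target, so 56 + 1 = 57.

57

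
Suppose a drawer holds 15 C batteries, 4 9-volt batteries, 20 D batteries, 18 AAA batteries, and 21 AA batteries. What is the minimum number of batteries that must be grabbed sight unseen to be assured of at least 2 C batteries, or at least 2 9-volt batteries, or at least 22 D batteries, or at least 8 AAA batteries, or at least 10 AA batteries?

The worst case stops just short of every target: 1 C, 1 9-volt, all 20 D, 7 AAA, 9 AA — 1 + 1 + 20 + 7 + 9 = 38 batteries.
One more battery must push some type to its target, so 38 + 1 = 39.

39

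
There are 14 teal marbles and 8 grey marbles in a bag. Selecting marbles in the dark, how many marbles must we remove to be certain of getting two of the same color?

3

The worst case takes 1 marble of each color without reaching 2 of any: 2 × 1 = 2.
The next marble must bring some color to 2, so 2 + 1 = 3.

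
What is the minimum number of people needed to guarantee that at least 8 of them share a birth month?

There are 12 months of the year acting as pigeonholes.
With 12 × 7 = 84 people we could place exactly 7 in each, with no class reaching 8.
One more forces some class to hold 8, so 84 + 1 = 85.

85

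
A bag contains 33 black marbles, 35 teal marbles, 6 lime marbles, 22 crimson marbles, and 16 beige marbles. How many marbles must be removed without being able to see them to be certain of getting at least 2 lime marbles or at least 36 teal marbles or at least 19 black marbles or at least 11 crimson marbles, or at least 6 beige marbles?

The worst case stops just short of every target: 18 black, 35 teal, 1 lime, 10 crimson, 5 beige — 18 + 35 + 1 + 10 + 5 = 69 marbles.
One more marble must push some color to its target, so 69 + 1 = 70.

70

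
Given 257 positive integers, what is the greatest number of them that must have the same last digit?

26

There are 10 possible last digits, which serve as the pigeonholes.
If each of the 10 possible last digits held at most 25, the total would be at most 10 × 25 = 250 < 257, a contradiction.
So at least one holds ⌈257/10⌉ = 26.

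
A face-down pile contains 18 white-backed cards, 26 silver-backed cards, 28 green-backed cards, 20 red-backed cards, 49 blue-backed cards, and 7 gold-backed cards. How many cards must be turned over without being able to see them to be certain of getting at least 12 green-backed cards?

132

The worst case draws every non-green-backed card first: 18 + 26 + 20 + 49 + 7 = 120.
The next 12 draws are then forced to be green-backed, giving 120 + 12 = 132.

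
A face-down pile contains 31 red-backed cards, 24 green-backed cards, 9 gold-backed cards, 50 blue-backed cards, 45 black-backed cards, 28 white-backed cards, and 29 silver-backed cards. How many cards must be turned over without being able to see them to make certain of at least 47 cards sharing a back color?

In the worst case we take at most 46 of each back color, but all 31 red-backed, all 24 green-backed, all 9 gold-backed, all 45 black-backed, all 28 white-backed, and all 29 silver-backed (fewer than 46), giving 31 + 24 + 9 + 46 + 45 + 28 + 29 = 212.
One more card then forces some back color to 47, so 212 + 1 = 213.

213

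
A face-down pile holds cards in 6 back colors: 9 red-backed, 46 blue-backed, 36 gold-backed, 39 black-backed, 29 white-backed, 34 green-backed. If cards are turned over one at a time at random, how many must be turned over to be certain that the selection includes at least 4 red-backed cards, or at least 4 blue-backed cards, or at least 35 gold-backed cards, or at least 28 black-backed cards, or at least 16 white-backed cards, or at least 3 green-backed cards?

85

Each of the 6 back colors has its own threshold; avoid all of them simultaneously.
The worst case stops just short of every target: 3 red-backed, 3 blue-backed, 34 gold-backed, 27 black-backed, 15 white-backed, 2 green-backed — 3 + 3 + 34 + 27 + 15 + 2 = 84 cards.
One more card must push some back color to its target, so 84 + 1 = 85.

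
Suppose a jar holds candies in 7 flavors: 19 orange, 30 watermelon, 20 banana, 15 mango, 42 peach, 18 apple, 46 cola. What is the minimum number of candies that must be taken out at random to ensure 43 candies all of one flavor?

Treat the 7 flavors as pigeonholes.
In the worst case we take at most 42 of each flavor, but all 19 orange, all 30 watermelon, all 20 banana, all 15 mango, and all 18 apple (fewer than 42), giving 19 + 30 + 20 + 15 + 42 + 18 + 42 = 186.
One more candy then forces some flavor to 43, so 186 + 1 = 187.

187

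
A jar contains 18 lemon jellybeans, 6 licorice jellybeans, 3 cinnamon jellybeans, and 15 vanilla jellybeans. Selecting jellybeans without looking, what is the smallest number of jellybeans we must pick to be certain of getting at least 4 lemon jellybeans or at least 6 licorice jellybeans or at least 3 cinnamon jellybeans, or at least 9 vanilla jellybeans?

19

The worst case stops just short of every target: 3 lemon, 5 licorice, 2 cinnamon, 8 vanilla — 3 + 5 + 2 + 8 = 18 jellybeans.
One more jellybean must push some flavor to its target, so 18 + 1 = 19.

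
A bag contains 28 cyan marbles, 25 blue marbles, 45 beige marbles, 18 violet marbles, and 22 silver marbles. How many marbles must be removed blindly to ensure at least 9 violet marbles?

To avoid violet marbles as long as possible, exhaust the other 4 colors first.
The worst case draws every non-violet marble first: 28 + 25 + 45 + 22 = 120.
The next 9 draws are then forced to be violet, giving 120 + 9 = 129.

129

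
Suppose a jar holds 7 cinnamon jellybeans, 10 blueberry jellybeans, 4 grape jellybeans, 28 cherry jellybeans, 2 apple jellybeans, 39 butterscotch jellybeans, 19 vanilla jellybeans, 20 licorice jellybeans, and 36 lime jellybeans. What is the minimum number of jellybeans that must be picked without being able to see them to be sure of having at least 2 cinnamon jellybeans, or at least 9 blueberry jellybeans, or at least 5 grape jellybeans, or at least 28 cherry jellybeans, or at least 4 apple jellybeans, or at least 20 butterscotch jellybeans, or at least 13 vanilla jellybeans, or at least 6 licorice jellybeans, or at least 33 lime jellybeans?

The worst case stops just short of every target: 1 cinnamon, 8 blueberry, 4 grape, 27 cherry, all 2 apple, 19 butterscotch, 12 vanilla, 5 licorice, 32 lime — 1 + 8 + 4 + 27 + 2 + 19 + 12 + 5 + 32 = 110 jellybeans.
One more jellybean must push some flavor to its target, so 110 + 1 = 111.

111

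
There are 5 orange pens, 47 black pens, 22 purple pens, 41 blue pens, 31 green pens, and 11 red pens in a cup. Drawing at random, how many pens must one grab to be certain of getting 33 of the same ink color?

In the worst case we take at most 32 of each ink color, but all 5 orange, all 22 purple, all 31 green, and all 11 red (fewer than 32), giving 5 + 32 + 22 + 32 + 31 + 11 = 133.
One more pen then forces some ink color to 33, so 133 + 1 = 134.

134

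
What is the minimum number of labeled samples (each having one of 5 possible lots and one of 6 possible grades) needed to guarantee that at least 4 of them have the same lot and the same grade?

91

There are 5 × 6 = 30 (lot, grade) combinations acting as pigeonholes.
With 30 × 3 = 90 labeled samples we could place exactly 3 in each, with no (lot, grade) pair reaching 4.
One more forces some (lot, grade) pair to hold 4, so 90 + 1 = 91.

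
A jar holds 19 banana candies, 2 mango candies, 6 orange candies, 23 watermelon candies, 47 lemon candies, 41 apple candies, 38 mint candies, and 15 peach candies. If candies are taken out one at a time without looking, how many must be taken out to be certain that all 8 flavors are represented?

190

The hardest flavor to obtain is mango: we could draw every other candy first — 191 − 2 = 189 candies — without a single mango one.
The next draw must be mango, so 189 + 1 = 190.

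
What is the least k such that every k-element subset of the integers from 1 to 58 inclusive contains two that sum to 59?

Partition {1, …, 58} into 29 pairs: {1,58}, {2,57}, …, {29,30}.
Choosing 29 integers — say the integers 1 through 29 — takes one from each pair and avoids the property.
Choosing 30 forces two into the same pair by pigeonhole, and those sum to 59. So 30.

30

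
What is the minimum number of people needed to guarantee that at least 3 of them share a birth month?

There are 12 months of the year acting as pigeonholes.
With 12 × 2 = 24 people we could place exactly 2 in each, with no class reaching 3.
One more forces some class to hold 3, so 24 + 1 = 25.

25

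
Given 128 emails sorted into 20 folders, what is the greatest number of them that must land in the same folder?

7

The 128 emails fall into 20 folders.
If each of the 20 folders held at most 6, the total would be at most 20 × 6 = 120 < 128, a contradiction.
So at least one holds ⌈128/20⌉ = 7.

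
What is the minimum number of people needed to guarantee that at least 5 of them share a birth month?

There are 12 months of the year acting as pigeonholes.
With 12 × 4 = 48 people we could place exactly 4 in each, with no class reaching 5.
One more forces some class to hold 5, so 48 + 1 = 49.

49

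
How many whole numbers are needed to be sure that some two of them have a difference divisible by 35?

Use the pigeonhole principle on residue classes: two integers differ by a multiple of 35 exactly when they share a remainder mod 35.
There are 35 residue classes mod 35, so 35 integers can all lie in distinct classes.
One more integer must repeat a residue, giving a difference divisible by 35. So n = 35 + 1 = 36.

36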